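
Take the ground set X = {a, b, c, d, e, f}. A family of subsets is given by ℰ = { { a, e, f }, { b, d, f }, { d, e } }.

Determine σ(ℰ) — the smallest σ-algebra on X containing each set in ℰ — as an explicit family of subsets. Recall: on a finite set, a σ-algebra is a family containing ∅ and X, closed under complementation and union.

Take S₀ = ℰ ∪ {∅, X} = { {  }, { d, e }, { a, e, f }, { b, d, f }, X }.
Iteration 1: 6 new —
  { a, c, e }  = { b, d, f }ᶜ
  { b, c, d }  = { a, e, f }ᶜ
  { a, b, c, f }  = { d, e }ᶜ
  { a, d, e, f }  = { d, e } ∪ { a, e, f }
  { b, d, e, f }  = { d, e } ∪ { b, d, f }
  { a, b, d, e, f }  = { b, d, f } ∪ { a, e, f }
  [11 total]
Iteration 2: 12 new —
  { c }  = { a, b, d, e, f }ᶜ
  { a, c }  = { b, d, e, f }ᶜ
  { b, c }  = { a, d, e, f }ᶜ
  { a, c, d, e }  = { a, c, e } ∪ { d, e }
  { a, c, e, f }  = { a, c, e } ∪ { a, e, f }
  { b, c, d, e }  = { b, c, d } ∪ { d, e }
  { b, c, d, f }  = { b, d, f } ∪ { b, c, d }
  { a, b, c, d, e }  = { b, c, d } ∪ { a, c, e }
  { a, b, c, d, f }  = { b, d, f } ∪ { a, b, c, f }
  { a, b, c, e, f }  = { a, c, e } ∪ { a, b, c, f }
  { a, c, d, e, f }  = { a, c, e } ∪ { a, d, e, f }
  { b, c, d, e, f }  = { b, c, d } ∪ { b, d, e, f }
  [23 total]
Iteration 3 adds 13:
  { a }  = { b, c, d, e, f }ᶜ
  { b }  = { a, c, d, e, f }ᶜ
  { d }  = { a, b, c, e, f }ᶜ
  { e }  = { a, b, c, d, f }ᶜ
  { f }  = { a, b, c, d, e }ᶜ
  { a, e }  = { b, c, d, f }ᶜ
  { a, f }  = { b, c, d, e }ᶜ
  { b, d }  = { a, c, e, f }ᶜ
  { b, f }  = { a, c, d, e }ᶜ
  { a, b, c }  = { a, c } ∪ { b, c }
  { c, d, e }  = { d, e } ∪ { c }
  { a, b, c, d }  = { a, c } ∪ { b, c, d }
  { a, b, c, e }  = { a, c, e } ∪ { b, c }
  [36 total]
Iteration 4. New:
  { a, b }  = { a } ∪ { b }
  { a, d }  = { a } ∪ { d }
  { b, e }  = { b } ∪ { e }
  { c, d }  = { c } ∪ { d }
  { c, e }  = { e } ∪ { c }
  { c, f }  = { f } ∪ { c }
  { d, f }  = { a, b, c, e }ᶜ
  { e, f }  = { a, b, c, d }ᶜ
  { a, b, d }  = { a } ∪ { b, d }
  { a, b, e }  = { b } ∪ { a, e }
  { a, b, f }  = { c, d, e }ᶜ
  { a, c, d }  = { a, c } ∪ { d }
  { a, c, f }  = { a, f } ∪ { c }
  { a, d, e }  = { a } ∪ { d, e }
  { a, d, f }  = { a, f } ∪ { d }
  { b, c, e }  = { e } ∪ { b, c }
  { b, c, f }  = { b, f } ∪ { c }
  { b, d, e }  = { b } ∪ { d, e }
  { b, e, f }  = { b, f } ∪ { e }
  { d, e, f }  = { a, b, c }ᶜ
  { a, b, d, e }  = { a, e } ∪ { b, d }
  { a, b, d, f }  = { b, d, f } ∪ { a }
  { a, b, e, f }  = { b, f } ∪ { a, e, f }
  { c, d, e, f }  = { c, d, e } ∪ { f }
  [60 total]
Iteration 5: +4 →
  { c, d, f }  = { a, b, e }ᶜ
  { c, e, f }  = { a, b, d }ᶜ
  { a, c, d, f }  = { b, e }ᶜ
  { b, c, e, f }  = { a, d }ᶜ
  [64 total]
Iteration 6: no new sets; the family is a σ-algebra.

Therefore σ(ℰ) = { {  }, { a }, { b }, { c }, { d }, { e }, { f }, { a, b }, { a, c }, { a, d }, { a, e }, { a, f }, { b, c }, { b, d }, { b, e }, { b, f }, { c, d }, { c, e }, { c, f }, { d, e }, { d, f }, { e, f }, { a, b, c }, { a, b, d }, { a, b, e }, { a, b, f }, { a, c, d }, { a, c, e }, { a, c, f }, { a, d, e }, { a, d, f }, { a, e, f }, { b, c, d }, { b, c, e }, { b, c, f }, { b, d, e }, { b, d, f }, { b, e, f }, { c, d, e }, { c, d, f }, { c, e, f }, { d, e, f }, { a, b, c, d }, { a, b, c, e }, { a, b, c, f }, { a, b, d, e }, { a, b, d, f }, { a, b, e, f }, { a, c, d, e }, { a, c, d, f }, { a, c, e, f }, { a, d, e, f }, { b, c, d, e }, { b, c, d, f }, { b, c, e, f }, { b, d, e, f }, { c, d, e, f }, { a, b, c, d, e }, { a, b, c, d, f }, { a, b, c, e, f }, { a, b, d, e, f }, { a, c, d, e, f }, { b, c, d, e, f }, X } (|σ(ℰ)| = 64).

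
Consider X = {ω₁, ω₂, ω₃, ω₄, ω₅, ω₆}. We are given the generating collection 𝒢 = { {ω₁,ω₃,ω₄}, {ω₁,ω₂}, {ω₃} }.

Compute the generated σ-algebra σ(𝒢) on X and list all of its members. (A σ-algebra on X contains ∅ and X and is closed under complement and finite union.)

σ(𝒢) (32 sets): { {}, {ω₁}, {ω₂}, {ω₃}, {ω₄}, {ω₁,ω₂}, {ω₁,ω₃}, {ω₁,ω₄}, {ω₂,ω₃}, {ω₂,ω₄}, {ω₃,ω₄}, {ω₅,ω₆}, {ω₁,ω₂,ω₃}, {ω₁,ω₂,ω₄}, {ω₁,ω₃,ω₄}, {ω₁,ω₅,ω₆}, {ω₂,ω₃,ω₄}, {ω₂,ω₅,ω₆}, {ω₃,ω₅,ω₆}, {ω₄,ω₅,ω₆}, {ω₁,ω₂,ω₃,ω₄}, {ω₁,ω₂,ω₅,ω₆}, {ω₁,ω₃,ω₅,ω₆}, {ω₁,ω₄,ω₅,ω₆}, {ω₂,ω₃,ω₅,ω₆}, {ω₂,ω₄,ω₅,ω₆}, {ω₃,ω₄,ω₅,ω₆}, {ω₁,ω₂,ω₃,ω₅,ω₆}, {ω₁,ω₂,ω₄,ω₅,ω₆}, {ω₁,ω₃,ω₄,ω₅,ω₆}, {ω₂,ω₃,ω₄,ω₅,ω₆}, X }

Trace:
Start: 𝒢 ∪ {∅, X} = { {}, {ω₃}, {ω₁,ω₂}, {ω₁,ω₃,ω₄}, X }.
Iteration 1. New:
  {ω₁,ω₂,ω₃}  = {ω₃} ∪ {ω₁,ω₂}
  {ω₂,ω₅,ω₆}  = complement {ω₁,ω₃,ω₄}
  {ω₁,ω₂,ω₃,ω₄}  = {ω₁,ω₃,ω₄} ∪ {ω₁,ω₂}
  {ω₃,ω₄,ω₅,ω₆}  = complement {ω₁,ω₂}
  {ω₁,ω₂,ω₄,ω₅,ω₆}  = complement {ω₃}
  |family| = 10
Iteration 2. New:
  {ω₅,ω₆}  = complement {ω₁,ω₂,ω₃,ω₄}
  {ω₄,ω₅,ω₆}  = complement {ω₁,ω₂,ω₃}
  {ω₁,ω₂,ω₅,ω₆}  = {ω₁,ω₂} ∪ {ω₂,ω₅,ω₆}
  {ω₂,ω₃,ω₅,ω₆}  = {ω₂,ω₅,ω₆} ∪ {ω₃}
  {ω₁,ω₂,ω₃,ω₅,ω₆}  = {ω₁,ω₂,ω₃} ∪ {ω₂,ω₅,ω₆}
  {ω₁,ω₃,ω₄,ω₅,ω₆}  = {ω₃,ω₄,ω₅,ω₆} ∪ {ω₁,ω₃,ω₄}
  {ω₂,ω₃,ω₄,ω₅,ω₆}  = {ω₃,ω₄,ω₅,ω₆} ∪ {ω₂,ω₅,ω₆}
  |family| = 17
Iteration 3: +7 →
  {ω₁}  = complement {ω₂,ω₃,ω₄,ω₅,ω₆}
  {ω₂}  = complement {ω₁,ω₃,ω₄,ω₅,ω₆}
  {ω₄}  = complement {ω₁,ω₂,ω₃,ω₅,ω₆}
  {ω₁,ω₄}  = complement {ω₂,ω₃,ω₅,ω₆}
  {ω₃,ω₄}  = complement {ω₁,ω₂,ω₅,ω₆}
  {ω₃,ω₅,ω₆}  = {ω₃} ∪ {ω₅,ω₆}
  {ω₂,ω₄,ω₅,ω₆}  = {ω₂,ω₅,ω₆} ∪ {ω₄,ω₅,ω₆}
  |family| = 24
Iteration 4: 8 new —
  {ω₁,ω₃}  = complement {ω₂,ω₄,ω₅,ω₆}
  {ω₂,ω₃}  = {ω₂} ∪ {ω₃}
  {ω₂,ω₄}  = {ω₂} ∪ {ω₄}
  {ω₁,ω₂,ω₄}  = complement {ω₃,ω₅,ω₆}
  {ω₁,ω₅,ω₆}  = {ω₅,ω₆} ∪ {ω₁}
  {ω₂,ω₃,ω₄}  = {ω₃,ω₄} ∪ {ω₂}
  {ω₁,ω₃,ω₅,ω₆}  = {ω₁} ∪ {ω₃,ω₅,ω₆}
  {ω₁,ω₄,ω₅,ω₆}  = {ω₅,ω₆} ∪ {ω₁,ω₄}
  |family| = 32
Iteration 5: stable.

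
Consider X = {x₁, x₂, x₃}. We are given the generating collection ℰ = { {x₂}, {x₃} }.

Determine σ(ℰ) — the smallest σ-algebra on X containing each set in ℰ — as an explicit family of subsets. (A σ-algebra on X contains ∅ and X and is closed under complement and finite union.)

Start: ℰ ∪ {∅, X} = { ∅, {x₂}, {x₃}, X }.
Step 1. New:
  {x₁,x₂}  = {x₃}ᶜ
  {x₁,x₃}  = {x₂}ᶜ
  {x₂,x₃}  = {x₃} ∪ {x₂}
  (now 7)
Step 2 (1 new):
  {x₁}  = {x₂,x₃}ᶜ
  (now 8)
Step 3: closed — nothing new.

σ(ℰ) = { ∅, {x₁}, {x₂}, {x₃}, {x₁,x₂}, {x₁,x₃}, {x₂,x₃}, X }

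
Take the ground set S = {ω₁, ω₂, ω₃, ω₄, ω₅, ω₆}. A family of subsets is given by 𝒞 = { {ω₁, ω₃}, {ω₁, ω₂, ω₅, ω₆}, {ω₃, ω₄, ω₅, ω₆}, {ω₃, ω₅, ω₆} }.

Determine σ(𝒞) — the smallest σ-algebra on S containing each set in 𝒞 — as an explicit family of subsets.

σ(𝒞) (32 sets): { {}, {ω₁}, {ω₂}, {ω₃}, {ω₄}, {ω₁, ω₂}, {ω₁, ω₃}, {ω₁, ω₄}, {ω₂, ω₃}, {ω₂, ω₄}, {ω₃, ω₄}, {ω₅, ω₆}, {ω₁, ω₂, ω₃}, {ω₁, ω₂, ω₄}, {ω₁, ω₃, ω₄}, {ω₁, ω₅, ω₆}, {ω₂, ω₃, ω₄}, {ω₂, ω₅, ω₆}, {ω₃, ω₅, ω₆}, {ω₄, ω₅, ω₆}, {ω₁, ω₂, ω₃, ω₄}, {ω₁, ω₂, ω₅, ω₆}, {ω₁, ω₃, ω₅, ω₆}, {ω₁, ω₄, ω₅, ω₆}, {ω₂, ω₃, ω₅, ω₆}, {ω₂, ω₄, ω₅, ω₆}, {ω₃, ω₄, ω₅, ω₆}, {ω₁, ω₂, ω₃, ω₅, ω₆}, {ω₁, ω₂, ω₄, ω₅, ω₆}, {ω₁, ω₃, ω₄, ω₅, ω₆}, {ω₂, ω₃, ω₄, ω₅, ω₆}, S }

Derivation:
Begin from { {}, {ω₁, ω₃}, {ω₃, ω₅, ω₆}, {ω₁, ω₂, ω₅, ω₆}, {ω₃, ω₄, ω₅, ω₆}, S } (that is, 𝒞 plus ∅ and S).
Iteration 1 adds 7:
  {ω₁, ω₂}  = {ω₃, ω₄, ω₅, ω₆}ᶜ
  {ω₃, ω₄}  = {ω₁, ω₂, ω₅, ω₆}ᶜ
  {ω₁, ω₂, ω₄}  = {ω₃, ω₅, ω₆}ᶜ
  {ω₁, ω₃, ω₅, ω₆}  = {ω₁, ω₃} ∪ {ω₃, ω₅, ω₆}
  {ω₂, ω₄, ω₅, ω₆}  = {ω₁, ω₃}ᶜ
  {ω₁, ω₂, ω₃, ω₅, ω₆}  = {ω₁, ω₃} ∪ {ω₁, ω₂, ω₅, ω₆}
  {ω₁, ω₃, ω₄, ω₅, ω₆}  = {ω₁, ω₃} ∪ {ω₃, ω₄, ω₅, ω₆}
Iteration 2: 8 new —
  {ω₂}  = {ω₁, ω₃, ω₄, ω₅, ω₆}ᶜ
  {ω₄}  = {ω₁, ω₂, ω₃, ω₅, ω₆}ᶜ
  {ω₂, ω₄}  = {ω₁, ω₃, ω₅, ω₆}ᶜ
  {ω₁, ω₂, ω₃}  = {ω₁, ω₂} ∪ {ω₁, ω₃}
  {ω₁, ω₃, ω₄}  = {ω₃, ω₄} ∪ {ω₁, ω₃}
  {ω₁, ω₂, ω₃, ω₄}  = {ω₃, ω₄} ∪ {ω₁, ω₂}
  {ω₁, ω₂, ω₄, ω₅, ω₆}  = {ω₁, ω₂} ∪ {ω₂, ω₄, ω₅, ω₆}
  {ω₂, ω₃, ω₄, ω₅, ω₆}  = {ω₃, ω₄} ∪ {ω₂, ω₄, ω₅, ω₆}
Iteration 3 (7 new):
  {ω₁}  = {ω₂, ω₃, ω₄, ω₅, ω₆}ᶜ
  {ω₃}  = {ω₁, ω₂, ω₄, ω₅, ω₆}ᶜ
  {ω₅, ω₆}  = {ω₁, ω₂, ω₃, ω₄}ᶜ
  {ω₂, ω₃, ω₄}  = {ω₃, ω₄} ∪ {ω₂}
  {ω₂, ω₅, ω₆}  = {ω₁, ω₃, ω₄}ᶜ
  {ω₄, ω₅, ω₆}  = {ω₁, ω₂, ω₃}ᶜ
  {ω₂, ω₃, ω₅, ω₆}  = {ω₂} ∪ {ω₃, ω₅, ω₆}
Iteration 4: 4 new —
  {ω₁, ω₄}  = {ω₂, ω₃, ω₅, ω₆}ᶜ
  {ω₂, ω₃}  = {ω₂} ∪ {ω₃}
  {ω₁, ω₅, ω₆}  = {ω₂, ω₃, ω₄}ᶜ
  {ω₁, ω₄, ω₅, ω₆}  = {ω₁} ∪ {ω₄, ω₅, ω₆}
Iteration 5: closed — nothing new.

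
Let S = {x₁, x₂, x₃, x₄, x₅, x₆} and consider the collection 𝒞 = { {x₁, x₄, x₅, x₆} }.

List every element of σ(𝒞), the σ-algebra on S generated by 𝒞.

Answer: σ(𝒞) = { {}, {x₂, x₃}, {x₁, x₄, x₅, x₆}, S }

Check:
Start: 𝒞 ∪ {∅, S} = { {}, {x₁, x₄, x₅, x₆}, S }.
Step 1 (1 new):
  {x₂, x₃}  = {x₁, x₄, x₅, x₆}ᶜ
  — 4 sets.
Step 2: stable.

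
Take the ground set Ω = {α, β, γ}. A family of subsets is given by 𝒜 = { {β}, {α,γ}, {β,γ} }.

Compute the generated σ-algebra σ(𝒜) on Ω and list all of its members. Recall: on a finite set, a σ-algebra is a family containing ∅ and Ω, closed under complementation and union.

Start: 𝒜 ∪ {∅, Ω} = { {}, {β}, {α,γ}, {β,γ}, Ω }.
Iteration 1 (1 new):
  {α}  = complement {β,γ}
  — 6 sets.
Iteration 2. New:
  {α,β}  = {β} ∪ {α}
  — 7 sets.
Iteration 3: +1 →
  {γ}  = complement {α,β}
  — 8 sets.
Iteration 4: no new sets; the family is a σ-algebra.

Therefore σ(𝒜) = { {}, {α}, {β}, {γ}, {α,β}, {α,γ}, {β,γ}, Ω } (|σ(𝒜)| = 8).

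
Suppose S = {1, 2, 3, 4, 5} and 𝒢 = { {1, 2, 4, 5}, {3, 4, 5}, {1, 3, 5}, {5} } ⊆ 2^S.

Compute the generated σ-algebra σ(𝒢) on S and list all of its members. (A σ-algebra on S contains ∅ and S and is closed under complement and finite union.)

Initial family (6 sets): { {}, {5}, {1, 3, 5}, {3, 4, 5}, {1, 2, 4, 5}, S }.
Step 1: 5 new —
  {3}  = ᶜ of {1, 2, 4, 5}
  {1, 2}  = ᶜ of {3, 4, 5}
  {2, 4}  = ᶜ of {1, 3, 5}
  {1, 2, 3, 4}  = ᶜ of {5}
  {1, 3, 4, 5}  = {3, 4, 5} ∪ {1, 3, 5}
  [11 total]
Step 2: 9 new —
  {2}  = ᶜ of {1, 3, 4, 5}
  {3, 5}  = {5} ∪ {3}
  {1, 2, 3}  = {1, 2} ∪ {3}
  {1, 2, 4}  = {1, 2} ∪ {2, 4}
  {1, 2, 5}  = {1, 2} ∪ {5}
  {2, 3, 4}  = {3} ∪ {2, 4}
  {2, 4, 5}  = {5} ∪ {2, 4}
  {1, 2, 3, 5}  = {1, 2} ∪ {1, 3, 5}
  {2, 3, 4, 5}  = {3, 4, 5} ∪ {2, 4}
  [20 total]
Step 3. New:
  {1}  = ᶜ of {2, 3, 4, 5}
  {4}  = ᶜ of {1, 2, 3, 5}
  {1, 3}  = ᶜ of {2, 4, 5}
  {1, 5}  = ᶜ of {2, 3, 4}
  {2, 3}  = {2} ∪ {3}
  {2, 5}  = {2} ∪ {5}
  {3, 4}  = ᶜ of {1, 2, 5}
  {4, 5}  = ᶜ of {1, 2, 3}
  {2, 3, 5}  = {2} ∪ {3, 5}
  [29 total]
Step 4: 3 new —
  {1, 4}  = ᶜ of {2, 3, 5}
  {1, 3, 4}  = ᶜ of {2, 5}
  {1, 4, 5}  = ᶜ of {2, 3}
  [32 total]
Step 5 adds nothing — fixpoint reached.

Therefore σ(𝒢) = { {}, {1}, {2}, {3}, {4}, {5}, {1, 2}, {1, 3}, {1, 4}, {1, 5}, {2, 3}, {2, 4}, {2, 5}, {3, 4}, {3, 5}, {4, 5}, {1, 2, 3}, {1, 2, 4}, {1, 2, 5}, {1, 3, 4}, {1, 3, 5}, {1, 4, 5}, {2, 3, 4}, {2, 3, 5}, {2, 4, 5}, {3, 4, 5}, {1, 2, 3, 4}, {1, 2, 3, 5}, {1, 2, 4, 5}, {1, 3, 4, 5}, {2, 3, 4, 5}, S } (|σ(𝒢)| = 32).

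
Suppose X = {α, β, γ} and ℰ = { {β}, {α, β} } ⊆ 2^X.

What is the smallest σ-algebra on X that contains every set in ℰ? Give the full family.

Initial family (4 sets): { ∅, {β}, {α, β}, X }.
Iteration 1 (2 new):
  {γ}  = complement {α, β}
  {α, γ}  = complement {β}
Iteration 2. New:
  {β, γ}  = {γ} ∪ {β}
Iteration 3 (1 new):
  {α}  = complement {β, γ}
Iteration 4: stable.

Hence σ(ℰ) has 8 members: { ∅, {α}, {β}, {γ}, {α, β}, {α, γ}, {β, γ}, X }.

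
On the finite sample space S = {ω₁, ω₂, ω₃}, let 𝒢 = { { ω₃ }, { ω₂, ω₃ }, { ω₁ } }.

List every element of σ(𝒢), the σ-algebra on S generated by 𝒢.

Start: 𝒢 ∪ {∅, S} = { {  }, { ω₁ }, { ω₃ }, { ω₂, ω₃ }, S }.
Iteration 1: 2 new —
  { ω₁, ω₂ }  = S∖{ ω₃ }
  { ω₁, ω₃ }  = { ω₃ } ∪ { ω₁ }
  (now 7)
Iteration 2: +1 →
  { ω₂ }  = S∖{ ω₁, ω₃ }
  (now 8)
Iteration 3: closed — nothing new.

σ(𝒢) = { {  }, { ω₁ }, { ω₂ }, { ω₃ }, { ω₁, ω₂ }, { ω₁, ω₃ }, { ω₂, ω₃ }, S }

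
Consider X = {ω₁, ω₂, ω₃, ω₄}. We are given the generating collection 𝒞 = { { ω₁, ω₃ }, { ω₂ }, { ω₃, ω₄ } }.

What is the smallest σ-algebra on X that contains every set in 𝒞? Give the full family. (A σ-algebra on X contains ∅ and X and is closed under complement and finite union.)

Begin from { {  }, { ω₂ }, { ω₁, ω₃ }, { ω₃, ω₄ }, X } (that is, 𝒞 plus ∅ and X).
Step 1: +5 →
  { ω₁, ω₂ }  = X∖{ ω₃, ω₄ }
  { ω₂, ω₄ }  = X∖{ ω₁, ω₃ }
  { ω₁, ω₂, ω₃ }  = { ω₁, ω₃ } ∪ { ω₂ }
  { ω₁, ω₃, ω₄ }  = X∖{ ω₂ }
  { ω₂, ω₃, ω₄ }  = { ω₃, ω₄ } ∪ { ω₂ }
Step 2: +3 →
  { ω₁ }  = X∖{ ω₂, ω₃, ω₄ }
  { ω₄ }  = X∖{ ω₁, ω₂, ω₃ }
  { ω₁, ω₂, ω₄ }  = { ω₁, ω₂ } ∪ { ω₂, ω₄ }
Step 3. New:
  { ω₃ }  = X∖{ ω₁, ω₂, ω₄ }
  { ω₁, ω₄ }  = { ω₄ } ∪ { ω₁ }
Step 4 adds 1:
  { ω₂, ω₃ }  = X∖{ ω₁, ω₄ }
Step 5: stable.

|σ(𝒞)| = 16.  σ(𝒞) = { {  }, { ω₁ }, { ω₂ }, { ω₃ }, { ω₄ }, { ω₁, ω₂ }, { ω₁, ω₃ }, { ω₁, ω₄ }, { ω₂, ω₃ }, { ω₂, ω₄ }, { ω₃, ω₄ }, { ω₁, ω₂, ω₃ }, { ω₁, ω₂, ω₄ }, { ω₁, ω₃, ω₄ }, { ω₂, ω₃, ω₄ }, X }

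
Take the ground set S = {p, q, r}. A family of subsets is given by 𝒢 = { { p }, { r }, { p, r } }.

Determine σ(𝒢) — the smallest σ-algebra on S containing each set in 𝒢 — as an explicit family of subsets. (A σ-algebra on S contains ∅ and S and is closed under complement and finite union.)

Start: 𝒢 ∪ {∅, S} = { {  }, { p }, { r }, { p, r }, S }.
Pass 1: 3 new —
  { q }  = { p, r }ᶜ
  { p, q }  = { r }ᶜ
  { q, r }  = { p }ᶜ
  |family| = 8
Pass 2: stable.

Hence σ(𝒢) has 8 members: { {  }, { p }, { q }, { r }, { p, q }, { p, r }, { q, r }, S }.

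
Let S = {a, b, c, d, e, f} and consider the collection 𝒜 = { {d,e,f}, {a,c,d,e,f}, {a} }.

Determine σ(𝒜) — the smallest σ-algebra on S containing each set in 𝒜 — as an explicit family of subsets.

|σ(𝒜)| = 16.  σ(𝒜) = { ∅, {a}, {b}, {c}, {a,b}, {a,c}, {b,c}, {a,b,c}, {d,e,f}, {a,d,e,f}, {b,d,e,f}, {c,d,e,f}, {a,b,d,e,f}, {a,c,d,e,f}, {b,c,d,e,f}, S }

Trace:
Seed the family with 𝒜 together with ∅ and S: { ∅, {a}, {d,e,f}, {a,c,d,e,f}, S }.
Pass 1: 4 new —
  {b}  = S∖{a,c,d,e,f}
  {a,b,c}  = S∖{d,e,f}
  {a,d,e,f}  = {d,e,f} ∪ {a}
  {b,c,d,e,f}  = S∖{a}
Pass 2: 4 new —
  {a,b}  = {b} ∪ {a}
  {b,c}  = S∖{a,d,e,f}
  {b,d,e,f}  = {b} ∪ {d,e,f}
  {a,b,d,e,f}  = {a,d,e,f} ∪ {b}
Pass 3: +3 →
  {c}  = S∖{a,b,d,e,f}
  {a,c}  = S∖{b,d,e,f}
  {c,d,e,f}  = S∖{a,b}
Pass 4 adds nothing — fixpoint reached.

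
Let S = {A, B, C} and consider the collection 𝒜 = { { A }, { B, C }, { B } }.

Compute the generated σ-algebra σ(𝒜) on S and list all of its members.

Take S₀ = 𝒜 ∪ {∅, S} = { {  }, { A }, { B }, { B, C }, S }.
Pass 1 (2 new):
  { A, B }  = { B } ∪ { A }
  { A, C }  = { B }ᶜ
  (now 7)
Pass 2. New:
  { C }  = { A, B }ᶜ
  (now 8)
Pass 3: already closed under ᶜ and ∪.

Therefore σ(𝒜) = { {  }, { A }, { B }, { C }, { A, B }, { A, C }, { B, C }, S } (|σ(𝒜)| = 8).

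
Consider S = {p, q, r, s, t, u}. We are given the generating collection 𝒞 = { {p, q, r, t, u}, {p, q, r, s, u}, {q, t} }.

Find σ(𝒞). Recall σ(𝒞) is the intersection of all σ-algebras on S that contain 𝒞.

σ(𝒞) = { {}, {q}, {s}, {t}, {q, s}, {q, t}, {s, t}, {p, r, u}, {q, s, t}, {p, q, r, u}, {p, r, s, u}, {p, r, t, u}, {p, q, r, s, u}, {p, q, r, t, u}, {p, r, s, t, u}, S }

Working:
Take S₀ = 𝒞 ∪ {∅, S} = { {}, {q, t}, {p, q, r, s, u}, {p, q, r, t, u}, S }.
Step 1 adds 3:
  {s}  = ᶜ of {p, q, r, t, u}
  {t}  = ᶜ of {p, q, r, s, u}
  {p, r, s, u}  = ᶜ of {q, t}
  (now 8)
Step 2: 3 new —
  {s, t}  = {t} ∪ {s}
  {q, s, t}  = {s} ∪ {q, t}
  {p, r, s, t, u}  = {t} ∪ {p, r, s, u}
  (now 11)
Step 3 (3 new):
  {q}  = ᶜ of {p, r, s, t, u}
  {p, r, u}  = ᶜ of {q, s, t}
  {p, q, r, u}  = ᶜ of {s, t}
  (now 14)
Step 4: +2 →
  {q, s}  = {s} ∪ {q}
  {p, r, t, u}  = {p, r, u} ∪ {t}
  (now 16)
Step 5: stable.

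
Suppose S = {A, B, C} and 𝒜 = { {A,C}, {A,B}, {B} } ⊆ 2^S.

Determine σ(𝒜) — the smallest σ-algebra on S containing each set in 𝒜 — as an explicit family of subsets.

σ(𝒜) (8 sets): { ∅, {A}, {B}, {C}, {A,B}, {A,C}, {B,C}, S }

Derivation:
Initial family (5 sets): { ∅, {B}, {A,B}, {A,C}, S }.
Step 1 (1 new):
  {C}  = complement {A,B}
  (now 6)
Step 2 (1 new):
  {B,C}  = {C} ∪ {B}
  (now 7)
Step 3 (1 new):
  {A}  = complement {B,C}
  (now 8)
Step 4: no new sets; the family is a σ-algebra.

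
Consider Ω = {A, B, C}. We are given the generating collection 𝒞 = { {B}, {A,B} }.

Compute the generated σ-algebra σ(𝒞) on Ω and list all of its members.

Answer: σ(𝒞) = { ∅, {A}, {B}, {C}, {A,B}, {A,C}, {B,C}, Ω }

Derivation:
Start: 𝒞 ∪ {∅, Ω} = { ∅, {B}, {A,B}, Ω }.
Iteration 1: 2 new —
  {C}  = Ω∖{A,B}
  {A,C}  = Ω∖{B}
  (now 6)
Iteration 2 (1 new):
  {B,C}  = {C} ∪ {B}
  (now 7)
Iteration 3: 1 new —
  {A}  = Ω∖{B,C}
  (now 8)
Iteration 4: stable.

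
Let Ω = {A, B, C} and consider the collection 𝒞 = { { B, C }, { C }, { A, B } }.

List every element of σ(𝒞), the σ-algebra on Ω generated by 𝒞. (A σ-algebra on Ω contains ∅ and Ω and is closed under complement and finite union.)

Initial family (5 sets): { ∅, { C }, { A, B }, { B, C }, Ω }.
Pass 1. New:
  { A }  = Ω∖{ B, C }
  [6 total]
Pass 2: 1 new —
  { A, C }  = { C } ∪ { A }
  [7 total]
Pass 3. New:
  { B }  = Ω∖{ A, C }
  [8 total]
Pass 4 adds nothing — fixpoint reached.

σ(𝒞) = { ∅, { A }, { B }, { C }, { A, B }, { A, C }, { B, C }, Ω }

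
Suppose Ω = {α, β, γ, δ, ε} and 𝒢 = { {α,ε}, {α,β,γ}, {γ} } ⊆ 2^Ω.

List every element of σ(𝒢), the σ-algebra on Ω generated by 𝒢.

|σ(𝒢)| = 32.  σ(𝒢) = { {}, {α}, {β}, {γ}, {δ}, {ε}, {α,β}, {α,γ}, {α,δ}, {α,ε}, {β,γ}, {β,δ}, {β,ε}, {γ,δ}, {γ,ε}, {δ,ε}, {α,β,γ}, {α,β,δ}, {α,β,ε}, {α,γ,δ}, {α,γ,ε}, {α,δ,ε}, {β,γ,δ}, {β,γ,ε}, {β,δ,ε}, {γ,δ,ε}, {α,β,γ,δ}, {α,β,γ,ε}, {α,β,δ,ε}, {α,γ,δ,ε}, {β,γ,δ,ε}, Ω }

Check:
Seed the family with 𝒢 together with ∅ and Ω: { {}, {γ}, {α,ε}, {α,β,γ}, Ω }.
Round 1: +5 →
  {δ,ε}  = Ω∖{α,β,γ}
  {α,γ,ε}  = {γ} ∪ {α,ε}
  {β,γ,δ}  = Ω∖{α,ε}
  {α,β,γ,ε}  = {α,β,γ} ∪ {α,ε}
  {α,β,δ,ε}  = Ω∖{γ}
Round 2: +7 →
  {δ}  = Ω∖{α,β,γ,ε}
  {β,δ}  = Ω∖{α,γ,ε}
  {α,δ,ε}  = {δ,ε} ∪ {α,ε}
  {γ,δ,ε}  = {δ,ε} ∪ {γ}
  {α,β,γ,δ}  = {α,β,γ} ∪ {β,γ,δ}
  {α,γ,δ,ε}  = {α,γ,ε} ∪ {δ,ε}
  {β,γ,δ,ε}  = {β,γ,δ} ∪ {δ,ε}
Round 3 adds 7:
  {α}  = Ω∖{β,γ,δ,ε}
  {β}  = Ω∖{α,γ,δ,ε}
  {ε}  = Ω∖{α,β,γ,δ}
  {α,β}  = Ω∖{γ,δ,ε}
  {β,γ}  = Ω∖{α,δ,ε}
  {γ,δ}  = {γ} ∪ {δ}
  {β,δ,ε}  = {δ,ε} ∪ {β,δ}
Round 4. New:
  {α,γ}  = Ω∖{β,δ,ε}
  {α,δ}  = {δ} ∪ {α}
  {β,ε}  = {β} ∪ {ε}
  {γ,ε}  = {ε} ∪ {γ}
  {α,β,δ}  = {α,β} ∪ {δ}
  {α,β,ε}  = Ω∖{γ,δ}
  {α,γ,δ}  = {γ,δ} ∪ {α}
  {β,γ,ε}  = {ε} ∪ {β,γ}
Round 5: stable.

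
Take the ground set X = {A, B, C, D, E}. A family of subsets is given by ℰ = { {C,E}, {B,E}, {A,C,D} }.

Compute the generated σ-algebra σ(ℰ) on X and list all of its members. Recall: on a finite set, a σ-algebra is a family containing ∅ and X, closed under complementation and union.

Answer: σ(ℰ) = { {}, {B}, {C}, {E}, {A,D}, {B,C}, {B,E}, {C,E}, {A,B,D}, {A,C,D}, {A,D,E}, {B,C,E}, {A,B,C,D}, {A,B,D,E}, {A,C,D,E}, X }

Derivation:
Initial family (5 sets): { {}, {B,E}, {C,E}, {A,C,D}, X }.
Pass 1: 3 new —
  {A,B,D}  = {C,E}ᶜ
  {B,C,E}  = {B,E} ∪ {C,E}
  {A,C,D,E}  = {A,C,D} ∪ {C,E}
  — 8 sets.
Pass 2 adds 4:
  {B}  = {A,C,D,E}ᶜ
  {A,D}  = {B,C,E}ᶜ
  {A,B,C,D}  = {A,C,D} ∪ {A,B,D}
  {A,B,D,E}  = {B,E} ∪ {A,B,D}
  — 12 sets.
Pass 3: +2 →
  {C}  = {A,B,D,E}ᶜ
  {E}  = {A,B,C,D}ᶜ
  — 14 sets.
Pass 4: 2 new —
  {B,C}  = {C} ∪ {B}
  {A,D,E}  = {A,D} ∪ {E}
  — 16 sets.
Pass 5: stable.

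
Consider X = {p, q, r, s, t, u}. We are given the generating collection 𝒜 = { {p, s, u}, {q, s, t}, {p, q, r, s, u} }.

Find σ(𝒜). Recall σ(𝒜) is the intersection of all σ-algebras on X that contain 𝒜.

Begin from { ∅, {p, s, u}, {q, s, t}, {p, q, r, s, u}, X } (that is, 𝒜 plus ∅ and X).
Round 1. New:
  {t}  = complement {p, q, r, s, u}
  {p, r, u}  = complement {q, s, t}
  {q, r, t}  = complement {p, s, u}
  {p, q, s, t, u}  = {p, s, u} ∪ {q, s, t}
  |family| = 9
Round 2: 6 new —
  {r}  = complement {p, q, s, t, u}
  {p, r, s, u}  = {p, r, u} ∪ {p, s, u}
  {p, r, t, u}  = {p, r, u} ∪ {t}
  {p, s, t, u}  = {p, s, u} ∪ {t}
  {q, r, s, t}  = {q, r, t} ∪ {q, s, t}
  {p, q, r, t, u}  = {p, r, u} ∪ {q, r, t}
  |family| = 15
Round 3 adds 7:
  {s}  = complement {p, q, r, t, u}
  {p, u}  = complement {q, r, s, t}
  {q, r}  = complement {p, s, t, u}
  {q, s}  = complement {p, r, t, u}
  {q, t}  = complement {p, r, s, u}
  {r, t}  = {r} ∪ {t}
  {p, r, s, t, u}  = {p, r, t, u} ∪ {p, r, s, u}
  |family| = 22
Round 4. New:
  {q}  = complement {p, r, s, t, u}
  {r, s}  = {r} ∪ {s}
  {s, t}  = {t} ∪ {s}
  {p, t, u}  = {p, u} ∪ {t}
  {q, r, s}  = {q, s} ∪ {r}
  {r, s, t}  = {r, t} ∪ {s}
  {p, q, r, u}  = {p, r, u} ∪ {q, r}
  {p, q, s, u}  = complement {r, t}
  {p, q, t, u}  = {q, t} ∪ {p, u}
  |family| = 31
Round 5 adds 1:
  {p, q, u}  = complement {r, s, t}
  |family| = 32
Round 6: no new sets; the family is a σ-algebra.

σ(𝒜) = { ∅, {q}, {r}, {s}, {t}, {p, u}, {q, r}, {q, s}, {q, t}, {r, s}, {r, t}, {s, t}, {p, q, u}, {p, r, u}, {p, s, u}, {p, t, u}, {q, r, s}, {q, r, t}, {q, s, t}, {r, s, t}, {p, q, r, u}, {p, q, s, u}, {p, q, t, u}, {p, r, s, u}, {p, r, t, u}, {p, s, t, u}, {q, r, s, t}, {p, q, r, s, u}, {p, q, r, t, u}, {p, q, s, t, u}, {p, r, s, t, u}, X }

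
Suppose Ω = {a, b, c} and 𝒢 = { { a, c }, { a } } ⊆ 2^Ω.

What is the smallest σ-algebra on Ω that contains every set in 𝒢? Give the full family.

|σ(𝒢)| = 8.  σ(𝒢) = { {}, { a }, { b }, { c }, { a, b }, { a, c }, { b, c }, Ω }

Check:
Seed the family with 𝒢 together with ∅ and Ω: { {}, { a }, { a, c }, Ω }.
Step 1: 2 new —
  { b }  = Ω∖{ a, c }
  { b, c }  = Ω∖{ a }
  — 6 sets.
Step 2 adds 1:
  { a, b }  = { b } ∪ { a }
  — 7 sets.
Step 3: +1 →
  { c }  = Ω∖{ a, b }
  — 8 sets.
After Step 4 the family is unchanged; done.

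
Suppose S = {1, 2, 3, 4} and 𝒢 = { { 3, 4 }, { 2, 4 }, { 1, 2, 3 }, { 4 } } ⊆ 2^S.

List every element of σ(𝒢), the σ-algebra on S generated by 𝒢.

Take S₀ = 𝒢 ∪ {∅, S} = { {}, { 4 }, { 2, 4 }, { 3, 4 }, { 1, 2, 3 }, S }.
Step 1. New:
  { 1, 2 }  = ᶜ of { 3, 4 }
  { 1, 3 }  = ᶜ of { 2, 4 }
  { 2, 3, 4 }  = { 3, 4 } ∪ { 2, 4 }
  (now 9)
Step 2: +3 →
  { 1 }  = ᶜ of { 2, 3, 4 }
  { 1, 2, 4 }  = { 1, 2 } ∪ { 4 }
  { 1, 3, 4 }  = { 3, 4 } ∪ { 1, 3 }
  (now 12)
Step 3: 3 new —
  { 2 }  = ᶜ of { 1, 3, 4 }
  { 3 }  = ᶜ of { 1, 2, 4 }
  { 1, 4 }  = { 4 } ∪ { 1 }
  (now 15)
Step 4. New:
  { 2, 3 }  = ᶜ of { 1, 4 }
  (now 16)
After Step 5 the family is unchanged; done.

Therefore σ(𝒢) = { {}, { 1 }, { 2 }, { 3 }, { 4 }, { 1, 2 }, { 1, 3 }, { 1, 4 }, { 2, 3 }, { 2, 4 }, { 3, 4 }, { 1, 2, 3 }, { 1, 2, 4 }, { 1, 3, 4 }, { 2, 3, 4 }, S } (|σ(𝒢)| = 16).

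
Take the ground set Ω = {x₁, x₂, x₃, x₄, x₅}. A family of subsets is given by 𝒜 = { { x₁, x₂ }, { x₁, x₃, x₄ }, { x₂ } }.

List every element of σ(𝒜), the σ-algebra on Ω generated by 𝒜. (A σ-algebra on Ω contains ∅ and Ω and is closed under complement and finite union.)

Start: 𝒜 ∪ {∅, Ω} = { {}, { x₂ }, { x₁, x₂ }, { x₁, x₃, x₄ }, Ω }.
Iteration 1 (4 new):
  { x₂, x₅ }  = Ω∖{ x₁, x₃, x₄ }
  { x₃, x₄, x₅ }  = Ω∖{ x₁, x₂ }
  { x₁, x₂, x₃, x₄ }  = { x₁, x₃, x₄ } ∪ { x₁, x₂ }
  { x₁, x₃, x₄, x₅ }  = Ω∖{ x₂ }
  |family| = 9
Iteration 2: +3 →
  { x₅ }  = Ω∖{ x₁, x₂, x₃, x₄ }
  { x₁, x₂, x₅ }  = { x₂, x₅ } ∪ { x₁, x₂ }
  { x₂, x₃, x₄, x₅ }  = { x₂, x₅ } ∪ { x₃, x₄, x₅ }
  |family| = 12
Iteration 3: 2 new —
  { x₁ }  = Ω∖{ x₂, x₃, x₄, x₅ }
  { x₃, x₄ }  = Ω∖{ x₁, x₂, x₅ }
  |family| = 14
Iteration 4: +2 →
  { x₁, x₅ }  = { x₅ } ∪ { x₁ }
  { x₂, x₃, x₄ }  = { x₃, x₄ } ∪ { x₂ }
  |family| = 16
Iteration 5: closed — nothing new.

Hence σ(𝒜) has 16 members: { {}, { x₁ }, { x₂ }, { x₅ }, { x₁, x₂ }, { x₁, x₅ }, { x₂, x₅ }, { x₃, x₄ }, { x₁, x₂, x₅ }, { x₁, x₃, x₄ }, { x₂, x₃, x₄ }, { x₃, x₄, x₅ }, { x₁, x₂, x₃, x₄ }, { x₁, x₃, x₄, x₅ }, { x₂, x₃, x₄, x₅ }, Ω }.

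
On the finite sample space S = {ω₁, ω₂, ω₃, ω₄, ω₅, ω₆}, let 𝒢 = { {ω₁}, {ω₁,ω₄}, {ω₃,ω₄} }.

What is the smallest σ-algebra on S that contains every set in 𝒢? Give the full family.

|σ(𝒢)| = 16.  σ(𝒢) = { ∅, {ω₁}, {ω₃}, {ω₄}, {ω₁,ω₃}, {ω₁,ω₄}, {ω₃,ω₄}, {ω₁,ω₃,ω₄}, {ω₂,ω₅,ω₆}, {ω₁,ω₂,ω₅,ω₆}, {ω₂,ω₃,ω₅,ω₆}, {ω₂,ω₄,ω₅,ω₆}, {ω₁,ω₂,ω₃,ω₅,ω₆}, {ω₁,ω₂,ω₄,ω₅,ω₆}, {ω₂,ω₃,ω₄,ω₅,ω₆}, S }

Trace:
Begin from { ∅, {ω₁}, {ω₁,ω₄}, {ω₃,ω₄}, S } (that is, 𝒢 plus ∅ and S).
Round 1: +4 →
  {ω₁,ω₃,ω₄}  = {ω₃,ω₄} ∪ {ω₁,ω₄}
  {ω₁,ω₂,ω₅,ω₆}  = ᶜ of {ω₃,ω₄}
  {ω₂,ω₃,ω₅,ω₆}  = ᶜ of {ω₁,ω₄}
  {ω₂,ω₃,ω₄,ω₅,ω₆}  = ᶜ of {ω₁}
  (now 9)
Round 2 adds 3:
  {ω₂,ω₅,ω₆}  = ᶜ of {ω₁,ω₃,ω₄}
  {ω₁,ω₂,ω₃,ω₅,ω₆}  = {ω₂,ω₃,ω₅,ω₆} ∪ {ω₁}
  {ω₁,ω₂,ω₄,ω₅,ω₆}  = {ω₁,ω₄} ∪ {ω₁,ω₂,ω₅,ω₆}
  (now 12)
Round 3. New:
  {ω₃}  = ᶜ of {ω₁,ω₂,ω₄,ω₅,ω₆}
  {ω₄}  = ᶜ of {ω₁,ω₂,ω₃,ω₅,ω₆}
  (now 14)
Round 4 (2 new):
  {ω₁,ω₃}  = {ω₃} ∪ {ω₁}
  {ω₂,ω₄,ω₅,ω₆}  = {ω₄} ∪ {ω₂,ω₅,ω₆}
  (now 16)
Round 5: stable.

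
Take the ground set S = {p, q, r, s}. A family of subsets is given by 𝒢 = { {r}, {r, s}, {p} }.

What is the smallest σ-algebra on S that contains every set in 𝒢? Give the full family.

Begin from { ∅, {p}, {r}, {r, s}, S } (that is, 𝒢 plus ∅ and S).
Pass 1: 5 new —
  {p, q}  = S∖{r, s}
  {p, r}  = {r} ∪ {p}
  {p, q, s}  = S∖{r}
  {p, r, s}  = {r, s} ∪ {p}
  {q, r, s}  = S∖{p}
  |family| = 10
Pass 2 (3 new):
  {q}  = S∖{p, r, s}
  {q, s}  = S∖{p, r}
  {p, q, r}  = {p, q} ∪ {r}
  |family| = 13
Pass 3. New:
  {s}  = S∖{p, q, r}
  {q, r}  = {r} ∪ {q}
  |family| = 15
Pass 4 adds 1:
  {p, s}  = S∖{q, r}
  |family| = 16
After Pass 5 the family is unchanged; done.

σ(𝒢) = { ∅, {p}, {q}, {r}, {s}, {p, q}, {p, r}, {p, s}, {q, r}, {q, s}, {r, s}, {p, q, r}, {p, q, s}, {p, r, s}, {q, r, s}, S }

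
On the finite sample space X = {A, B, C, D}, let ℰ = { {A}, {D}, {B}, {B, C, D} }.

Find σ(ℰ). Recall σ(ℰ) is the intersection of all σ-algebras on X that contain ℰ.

|σ(ℰ)| = 16.  σ(ℰ) = { {}, {A}, {B}, {C}, {D}, {A, B}, {A, C}, {A, D}, {B, C}, {B, D}, {C, D}, {A, B, C}, {A, B, D}, {A, C, D}, {B, C, D}, X }

Check:
Begin from { {}, {A}, {B}, {D}, {B, C, D}, X } (that is, ℰ plus ∅ and X).
Iteration 1: 5 new —
  {A, B}  = {B} ∪ {A}
  {A, D}  = {D} ∪ {A}
  {B, D}  = {D} ∪ {B}
  {A, B, C}  = X∖{D}
  {A, C, D}  = X∖{B}
  |family| = 11
Iteration 2 adds 4:
  {A, C}  = X∖{B, D}
  {B, C}  = X∖{A, D}
  {C, D}  = X∖{A, B}
  {A, B, D}  = {A, B} ∪ {A, D}
  |family| = 15
Iteration 3 adds 1:
  {C}  = X∖{A, B, D}
  |family| = 16
Iteration 4: already closed under ᶜ and ∪.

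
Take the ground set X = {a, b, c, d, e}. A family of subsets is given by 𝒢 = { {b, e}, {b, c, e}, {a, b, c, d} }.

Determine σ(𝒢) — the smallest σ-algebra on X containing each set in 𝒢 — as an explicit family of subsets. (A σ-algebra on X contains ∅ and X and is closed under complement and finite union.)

Start: 𝒢 ∪ {∅, X} = { {}, {b, e}, {b, c, e}, {a, b, c, d}, X }.
Round 1: 3 new —
  {e}  = X∖{a, b, c, d}
  {a, d}  = X∖{b, c, e}
  {a, c, d}  = X∖{b, e}
  (now 8)
Round 2. New:
  {a, d, e}  = {a, d} ∪ {e}
  {a, b, d, e}  = {b, e} ∪ {a, d}
  {a, c, d, e}  = {a, c, d} ∪ {e}
  (now 11)
Round 3 adds 3:
  {b}  = X∖{a, c, d, e}
  {c}  = X∖{a, b, d, e}
  {b, c}  = X∖{a, d, e}
  (now 14)
Round 4. New:
  {c, e}  = {c} ∪ {e}
  {a, b, d}  = {a, d} ∪ {b}
  (now 16)
Round 5: stable.

σ(𝒢) = { {}, {b}, {c}, {e}, {a, d}, {b, c}, {b, e}, {c, e}, {a, b, d}, {a, c, d}, {a, d, e}, {b, c, e}, {a, b, c, d}, {a, b, d, e}, {a, c, d, e}, X }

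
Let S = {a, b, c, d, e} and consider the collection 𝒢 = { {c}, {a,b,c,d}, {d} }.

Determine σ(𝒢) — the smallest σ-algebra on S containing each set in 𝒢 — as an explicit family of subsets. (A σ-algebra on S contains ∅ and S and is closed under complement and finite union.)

Start: 𝒢 ∪ {∅, S} = { ∅, {c}, {d}, {a,b,c,d}, S }.
Round 1 (4 new):
  {e}  = ᶜ of {a,b,c,d}
  {c,d}  = {c} ∪ {d}
  {a,b,c,e}  = ᶜ of {d}
  {a,b,d,e}  = ᶜ of {c}
  — 9 sets.
Round 2: +4 →
  {c,e}  = {e} ∪ {c}
  {d,e}  = {e} ∪ {d}
  {a,b,e}  = ᶜ of {c,d}
  {c,d,e}  = {c,d} ∪ {e}
  — 13 sets.
Round 3: +3 →
  {a,b}  = ᶜ of {c,d,e}
  {a,b,c}  = ᶜ of {d,e}
  {a,b,d}  = ᶜ of {c,e}
  — 16 sets.
Round 4: closed — nothing new.

σ(𝒢) = { ∅, {c}, {d}, {e}, {a,b}, {c,d}, {c,e}, {d,e}, {a,b,c}, {a,b,d}, {a,b,e}, {c,d,e}, {a,b,c,d}, {a,b,c,e}, {a,b,d,e}, S }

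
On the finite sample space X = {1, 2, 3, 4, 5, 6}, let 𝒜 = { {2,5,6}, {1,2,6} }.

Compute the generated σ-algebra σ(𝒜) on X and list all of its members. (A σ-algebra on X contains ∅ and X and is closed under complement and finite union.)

|σ(𝒜)| = 16.  σ(𝒜) = { {}, {1}, {5}, {1,5}, {2,6}, {3,4}, {1,2,6}, {1,3,4}, {2,5,6}, {3,4,5}, {1,2,5,6}, {1,3,4,5}, {2,3,4,6}, {1,2,3,4,6}, {2,3,4,5,6}, X }

Check:
Seed the family with 𝒜 together with ∅ and X: { {}, {1,2,6}, {2,5,6}, X }.
Iteration 1: 3 new —
  {1,3,4}  = complement {2,5,6}
  {3,4,5}  = complement {1,2,6}
  {1,2,5,6}  = {2,5,6} ∪ {1,2,6}
  — 7 sets.
Iteration 2 adds 4:
  {3,4}  = complement {1,2,5,6}
  {1,3,4,5}  = {3,4,5} ∪ {1,3,4}
  {1,2,3,4,6}  = {1,3,4} ∪ {1,2,6}
  {2,3,4,5,6}  = {3,4,5} ∪ {2,5,6}
  — 11 sets.
Iteration 3: 3 new —
  {1}  = complement {2,3,4,5,6}
  {5}  = complement {1,2,3,4,6}
  {2,6}  = complement {1,3,4,5}
  — 14 sets.
Iteration 4 adds 2:
  {1,5}  = {5} ∪ {1}
  {2,3,4,6}  = {3,4} ∪ {2,6}
  — 16 sets.
Iteration 5: already closed under ᶜ and ∪.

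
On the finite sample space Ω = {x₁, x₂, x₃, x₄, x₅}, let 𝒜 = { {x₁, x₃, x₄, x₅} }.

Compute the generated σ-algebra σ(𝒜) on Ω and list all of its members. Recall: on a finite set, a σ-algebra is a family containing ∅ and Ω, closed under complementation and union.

Take S₀ = 𝒜 ∪ {∅, Ω} = { {}, {x₁, x₃, x₄, x₅}, Ω }.
Round 1. New:
  {x₂}  = ᶜ of {x₁, x₃, x₄, x₅}
  (now 4)
Round 2 adds nothing — fixpoint reached.

|σ(𝒜)| = 4.  σ(𝒜) = { {}, {x₂}, {x₁, x₃, x₄, x₅}, Ω }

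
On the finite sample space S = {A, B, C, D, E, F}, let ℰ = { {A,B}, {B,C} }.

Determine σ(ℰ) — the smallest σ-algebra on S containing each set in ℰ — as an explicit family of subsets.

Seed the family with ℰ together with ∅ and S: { {}, {A,B}, {B,C}, S }.
Round 1. New:
  {A,B,C}  = {A,B} ∪ {B,C}
  {A,D,E,F}  = S∖{B,C}
  {C,D,E,F}  = S∖{A,B}
  [7 total]
Round 2 adds 4:
  {D,E,F}  = S∖{A,B,C}
  {A,B,D,E,F}  = {A,B} ∪ {A,D,E,F}
  {A,C,D,E,F}  = {C,D,E,F} ∪ {A,D,E,F}
  {B,C,D,E,F}  = {B,C} ∪ {C,D,E,F}
  [11 total]
Round 3. New:
  {A}  = S∖{B,C,D,E,F}
  {B}  = S∖{A,C,D,E,F}
  {C}  = S∖{A,B,D,E,F}
  [14 total]
Round 4 adds 2:
  {A,C}  = {C} ∪ {A}
  {B,D,E,F}  = {B} ∪ {D,E,F}
  [16 total]
Round 5: stable.

Therefore σ(ℰ) = { {}, {A}, {B}, {C}, {A,B}, {A,C}, {B,C}, {A,B,C}, {D,E,F}, {A,D,E,F}, {B,D,E,F}, {C,D,E,F}, {A,B,D,E,F}, {A,C,D,E,F}, {B,C,D,E,F}, S } (|σ(ℰ)| = 16).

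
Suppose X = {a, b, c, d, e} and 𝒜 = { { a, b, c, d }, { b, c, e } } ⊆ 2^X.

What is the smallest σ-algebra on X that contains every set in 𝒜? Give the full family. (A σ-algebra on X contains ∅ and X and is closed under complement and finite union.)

Start: 𝒜 ∪ {∅, X} = { ∅, { b, c, e }, { a, b, c, d }, X }.
Pass 1 (2 new):
  { e }  = complement { a, b, c, d }
  { a, d }  = complement { b, c, e }
  (now 6)
Pass 2 (1 new):
  { a, d, e }  = { a, d } ∪ { e }
  (now 7)
Pass 3: +1 →
  { b, c }  = complement { a, d, e }
  (now 8)
Pass 4: closed — nothing new.

|σ(𝒜)| = 8.  σ(𝒜) = { ∅, { e }, { a, d }, { b, c }, { a, d, e }, { b, c, e }, { a, b, c, d }, X }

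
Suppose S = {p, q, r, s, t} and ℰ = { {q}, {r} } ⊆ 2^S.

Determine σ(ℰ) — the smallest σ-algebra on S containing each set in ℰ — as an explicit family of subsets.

Take S₀ = ℰ ∪ {∅, S} = { {}, {q}, {r}, S }.
Pass 1: +3 →
  {q, r}  = {r} ∪ {q}
  {p, q, s, t}  = S∖{r}
  {p, r, s, t}  = S∖{q}
Pass 2: +1 →
  {p, s, t}  = S∖{q, r}
After Pass 3 the family is unchanged; done.

Hence σ(ℰ) has 8 members: { {}, {q}, {r}, {q, r}, {p, s, t}, {p, q, s, t}, {p, r, s, t}, S }.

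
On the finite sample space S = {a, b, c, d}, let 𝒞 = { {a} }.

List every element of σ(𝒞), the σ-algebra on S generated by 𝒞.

Initial family (3 sets): { {}, {a}, S }.
Round 1: 1 new —
  {b, c, d}  = complement {a}
  |family| = 4
Round 2: no new sets; the family is a σ-algebra.

σ(𝒞) = { {}, {a}, {b, c, d}, S }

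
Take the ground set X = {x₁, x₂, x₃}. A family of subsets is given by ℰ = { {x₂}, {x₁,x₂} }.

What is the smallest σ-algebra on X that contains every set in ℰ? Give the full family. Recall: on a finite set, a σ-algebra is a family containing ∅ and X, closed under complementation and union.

Answer: σ(ℰ) = { {}, {x₁}, {x₂}, {x₃}, {x₁,x₂}, {x₁,x₃}, {x₂,x₃}, X }

Check:
Take S₀ = ℰ ∪ {∅, X} = { {}, {x₂}, {x₁,x₂}, X }.
Iteration 1: +2 →
  {x₃}  = {x₁,x₂}ᶜ
  {x₁,x₃}  = {x₂}ᶜ
  [6 total]
Iteration 2: +1 →
  {x₂,x₃}  = {x₃} ∪ {x₂}
  [7 total]
Iteration 3: 1 new —
  {x₁}  = {x₂,x₃}ᶜ
  [8 total]
Iteration 4: already closed under ᶜ and ∪.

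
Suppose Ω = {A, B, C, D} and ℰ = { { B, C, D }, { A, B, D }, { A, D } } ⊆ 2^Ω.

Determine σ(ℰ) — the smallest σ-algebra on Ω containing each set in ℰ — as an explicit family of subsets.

Begin from { ∅, { A, D }, { A, B, D }, { B, C, D }, Ω } (that is, ℰ plus ∅ and Ω).
Step 1: +3 →
  { A }  = ᶜ of { B, C, D }
  { C }  = ᶜ of { A, B, D }
  { B, C }  = ᶜ of { A, D }
Step 2 (3 new):
  { A, C }  = { C } ∪ { A }
  { A, B, C }  = { B, C } ∪ { A }
  { A, C, D }  = { C } ∪ { A, D }
Step 3 (3 new):
  { B }  = ᶜ of { A, C, D }
  { D }  = ᶜ of { A, B, C }
  { B, D }  = ᶜ of { A, C }
Step 4: +2 →
  { A, B }  = { B } ∪ { A }
  { C, D }  = { C } ∪ { D }
Step 5: no new sets; the family is a σ-algebra.

Hence σ(ℰ) has 16 members: { ∅, { A }, { B }, { C }, { D }, { A, B }, { A, C }, { A, D }, { B, C }, { B, D }, { C, D }, { A, B, C }, { A, B, D }, { A, C, D }, { B, C, D }, Ω }.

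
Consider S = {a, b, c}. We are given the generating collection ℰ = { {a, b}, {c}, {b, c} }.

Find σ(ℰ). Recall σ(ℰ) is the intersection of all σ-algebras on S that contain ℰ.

σ(ℰ) (8 sets): { {}, {a}, {b}, {c}, {a, b}, {a, c}, {b, c}, S }

Working:
Start: ℰ ∪ {∅, S} = { {}, {c}, {a, b}, {b, c}, S }.
Pass 1: +1 →
  {a}  = ᶜ of {b, c}
  — 6 sets.
Pass 2: 1 new —
  {a, c}  = {c} ∪ {a}
  — 7 sets.
Pass 3: 1 new —
  {b}  = ᶜ of {a, c}
  — 8 sets.
Pass 4: closed — nothing new.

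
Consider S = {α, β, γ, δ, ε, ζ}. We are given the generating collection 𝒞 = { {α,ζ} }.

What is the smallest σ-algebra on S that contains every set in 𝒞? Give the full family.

|σ(𝒞)| = 4.  σ(𝒞) = { ∅, {α,ζ}, {β,γ,δ,ε}, S }

Working:
Begin from { ∅, {α,ζ}, S } (that is, 𝒞 plus ∅ and S).
Round 1: 1 new —
  {β,γ,δ,ε}  = S∖{α,ζ}
  [4 total]
After Round 2 the family is unchanged; done.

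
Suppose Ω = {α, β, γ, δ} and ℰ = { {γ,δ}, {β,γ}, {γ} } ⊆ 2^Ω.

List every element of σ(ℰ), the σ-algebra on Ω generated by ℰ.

Seed the family with ℰ together with ∅ and Ω: { {}, {γ}, {β,γ}, {γ,δ}, Ω }.
Pass 1. New:
  {α,β}  = {γ,δ}ᶜ
  {α,δ}  = {β,γ}ᶜ
  {α,β,δ}  = {γ}ᶜ
  {β,γ,δ}  = {γ,δ} ∪ {β,γ}
  |family| = 9
Pass 2: 3 new —
  {α}  = {β,γ,δ}ᶜ
  {α,β,γ}  = {α,β} ∪ {γ}
  {α,γ,δ}  = {γ,δ} ∪ {α,δ}
  |family| = 12
Pass 3: 3 new —
  {β}  = {α,γ,δ}ᶜ
  {δ}  = {α,β,γ}ᶜ
  {α,γ}  = {γ} ∪ {α}
  |family| = 15
Pass 4 (1 new):
  {β,δ}  = {α,γ}ᶜ
  |family| = 16
Pass 5: already closed under ᶜ and ∪.

σ(ℰ) = { {}, {α}, {β}, {γ}, {δ}, {α,β}, {α,γ}, {α,δ}, {β,γ}, {β,δ}, {γ,δ}, {α,β,γ}, {α,β,δ}, {α,γ,δ}, {β,γ,δ}, Ω }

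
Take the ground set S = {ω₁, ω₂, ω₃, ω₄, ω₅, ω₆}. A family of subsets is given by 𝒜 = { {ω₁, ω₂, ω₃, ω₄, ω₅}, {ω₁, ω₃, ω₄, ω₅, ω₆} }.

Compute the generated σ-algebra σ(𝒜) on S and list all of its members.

|σ(𝒜)| = 8.  σ(𝒜) = { {}, {ω₂}, {ω₆}, {ω₂, ω₆}, {ω₁, ω₃, ω₄, ω₅}, {ω₁, ω₂, ω₃, ω₄, ω₅}, {ω₁, ω₃, ω₄, ω₅, ω₆}, S }

Working:
Seed the family with 𝒜 together with ∅ and S: { {}, {ω₁, ω₂, ω₃, ω₄, ω₅}, {ω₁, ω₃, ω₄, ω₅, ω₆}, S }.
Iteration 1. New:
  {ω₂}  = complement {ω₁, ω₃, ω₄, ω₅, ω₆}
  {ω₆}  = complement {ω₁, ω₂, ω₃, ω₄, ω₅}
  — 6 sets.
Iteration 2: 1 new —
  {ω₂, ω₆}  = {ω₂} ∪ {ω₆}
  — 7 sets.
Iteration 3: +1 →
  {ω₁, ω₃, ω₄, ω₅}  = complement {ω₂, ω₆}
  — 8 sets.
Iteration 4: closed — nothing new.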